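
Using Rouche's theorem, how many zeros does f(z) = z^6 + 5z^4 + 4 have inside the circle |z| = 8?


Step 1: On |z| = 8 the three terms have sizes |z^6| = 8^6 = 262144, |5z^4| = 5*8^4 = 20480, |4| = 4
Step 2: The dominant term is g(z) = z^6; let h(z) = 5z^4 + 4 so f = g + h
Step 3: On |z| = 8: |g| = 262144 and |h| <= 20480 + 4 = 20484
Step 4: Since 262144 > 20484, |h| < |g| on |z| = 8, so by Rouche f has the same number of zeros as g inside |z| < 8
Step 5: g(z) = z^6 has 6 zeros (all at the origin) inside |z| < 8. Answer = 6

6


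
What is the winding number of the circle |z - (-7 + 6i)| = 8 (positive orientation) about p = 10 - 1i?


Step 1: Center c = (-7, 6), radius = 8
Step 2: |p - c|^2 = 17^2 + (-7)^2 = 338
Step 3: r^2 = 64
Step 4: |p-c| > r so winding number = 0

0


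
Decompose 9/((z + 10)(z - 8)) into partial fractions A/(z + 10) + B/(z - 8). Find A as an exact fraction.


Step 1: Multiply both sides by (z + 10) and set z = -10
Step 2: A = 9 / (-10 - 8)
Step 3: A = 9 / (-18)
Step 4: A = -1/2

-1/2


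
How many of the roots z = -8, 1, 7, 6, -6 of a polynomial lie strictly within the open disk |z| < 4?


Step 1: Check each root:
  z = -8: |-8| = 8 >= 4
  z = 1: |1| = 1 < 4
  z = 7: |7| = 7 >= 4
  z = 6: |6| = 6 >= 4
  z = -6: |-6| = 6 >= 4
Step 2: Count = 1

1


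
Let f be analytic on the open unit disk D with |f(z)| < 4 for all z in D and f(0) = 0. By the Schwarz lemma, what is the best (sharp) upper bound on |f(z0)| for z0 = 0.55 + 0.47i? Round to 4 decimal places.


Step 1: g = f/4 maps D -> D with g(0) = 0, so by the Schwarz lemma |g(z)| <= |z|, i.e. |f(z)| <= 4|z|; this is sharp (f(z) = 4z).
Step 2: |z0|^2 = 0.55^2 + 0.47^2 = 0.5234
Step 3: |z0| = sqrt(0.5234) = 0.723464
Step 4: Best bound = 4 * |z0| = 4 * 0.723464 = 2.8939

2.8939


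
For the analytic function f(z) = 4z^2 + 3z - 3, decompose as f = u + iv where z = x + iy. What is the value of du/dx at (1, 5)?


Step 1: f(z) = 4(x+iy)^2 + 3(x+iy) - 3
Step 2: u = 4(x^2 - y^2) + 3x - 3
Step 3: u_x = 8x + 3
Step 4: At (1, 5): u_x = 8 + 3 = 11

11


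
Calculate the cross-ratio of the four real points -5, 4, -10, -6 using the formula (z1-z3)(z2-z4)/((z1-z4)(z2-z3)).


Step 1: (z1-z3)(z2-z4) = 5 * 10 = 50
Step 2: (z1-z4)(z2-z3) = 1 * 14 = 14
Step 3: Cross-ratio = 50/14 = 25/7

25/7


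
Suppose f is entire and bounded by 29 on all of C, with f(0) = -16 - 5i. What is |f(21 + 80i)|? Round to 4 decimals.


Step 1: By Liouville's theorem, a bounded entire function is constant.
Step 2: f(z) = f(0) = -16 - 5i for all z.
Step 3: |f(w)| = |-16 - 5i| = sqrt(256 + 25)
Step 4: = 16.7631

16.7631


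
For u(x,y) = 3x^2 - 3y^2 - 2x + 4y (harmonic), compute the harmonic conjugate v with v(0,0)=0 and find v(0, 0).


Step 1: v_x = -u_y = 6y - 4
Step 2: v_y = u_x = 6x - 2
Step 3: v = 6xy - 4x - 2y + C
Step 4: v(0,0) = 0 => C = 0
Step 5: v(0, 0) = 0

0


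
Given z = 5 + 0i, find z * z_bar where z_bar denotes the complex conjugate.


Step 1: conj(z) = 5 - 0i
Step 2: z * conj(z) = 5^2 + 0^2
Step 3: = 25 + 0 = 25

25


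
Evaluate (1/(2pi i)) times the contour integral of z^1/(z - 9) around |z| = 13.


Step 1: f(z) = z^1, a = 9 is inside |z| = 13
Step 2: By Cauchy integral formula: (1/(2pi*i)) * integral = f(a)
Step 3: f(9) = 9^1 = 9

9


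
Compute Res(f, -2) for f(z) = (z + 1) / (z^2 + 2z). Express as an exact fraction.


Step 1: Q(z) = z^2 + 2z = (z + 2)(z)
Step 2: Q'(z) = 2z + 2
Step 3: Q'(-2) = -2, P(-2) = -1
Step 4: Res = P(-2)/Q'(-2) = -1/(-2) = 1/2

1/2


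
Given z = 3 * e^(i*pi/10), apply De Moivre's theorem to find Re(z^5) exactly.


Step 1: By De Moivre's theorem, z^5 = 3^5 * e^(i*5*pi/10) = 243 * (cos(pi/2) + i*sin(pi/2))
Step 2: |z|^5 = 3^5 = 243
Step 3: The angle pi/2 already lies in [0, 2*pi)
Step 4: cos(pi/2) = 0
Step 5: Re(z^5) = 243 * 0 = 0

0


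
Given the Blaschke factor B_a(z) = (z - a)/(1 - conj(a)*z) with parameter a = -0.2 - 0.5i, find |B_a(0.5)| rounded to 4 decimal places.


Step 1: Numerator z0 - a = 0.5 - (-0.2 - 0.5i) = 0.7 + 0.5i
Step 2: Denominator 1 - conj(a)*z0 = 1 - (-0.2 + 0.5i)*0.5 = 1.1 - 0.25i
Step 3: |z0 - a|^2 = 0.7^2 + 0.5^2 = 0.74; |1 - conj(a)*z0|^2 = 1.1^2 + (-0.25)^2 = 1.2725
Step 4: |B_a(0.5)| = sqrt(0.74 / 1.2725) = sqrt(0.581532)
Step 5: = 0.7626

0.7626


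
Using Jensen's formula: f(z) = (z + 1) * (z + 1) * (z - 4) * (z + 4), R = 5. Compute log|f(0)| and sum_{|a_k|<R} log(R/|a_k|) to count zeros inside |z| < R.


Jensen's formula: (1/2pi)*integral log|f(Re^it)|dt = log|f(0)| + sum_{|a_k|<R} log(R/|a_k|)
Step 1: f(0) = 1 * 1 * (-4) * 4 = -16
Step 2: log|f(0)| = log|-1| + log|-1| + log|4| + log|-4| = 2.7726
Step 3: Zeros inside |z| < 5: -1, -1, 4, -4
Step 4: Jensen sum = log(5/1) + log(5/1) + log(5/4) + log(5/4) = 3.6652
Step 5: n(R) = number of terms in the Jensen sum = count of zeros inside |z| < 5 = 4

4


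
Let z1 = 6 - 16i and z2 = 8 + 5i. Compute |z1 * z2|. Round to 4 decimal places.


Step 1: |z1| = sqrt(6^2 + (-16)^2) = sqrt(292)
Step 2: |z2| = sqrt(8^2 + 5^2) = sqrt(89)
Step 3: |z1*z2| = |z1|*|z2| = sqrt(292) * sqrt(89) = sqrt(292 * 89) = sqrt(25988)
Step 4: = 161.2079

161.2079


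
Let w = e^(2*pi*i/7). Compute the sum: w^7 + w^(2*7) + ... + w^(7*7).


Step 1: The sum sum_{j=1}^{n} w^(k*j) equals n if n | k, else 0.
Step 2: Here n = 7, k = 7
Step 3: Does n divide k? 7 | 7 -> True
Step 4: Sum = 7

7


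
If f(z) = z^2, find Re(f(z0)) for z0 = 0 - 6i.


Step 1: z0 = 0 - 6i
Step 2: z0^2 = 0^2 - (-6)^2 + 0i
Step 3: real part = 0 - 36 = -36

-36


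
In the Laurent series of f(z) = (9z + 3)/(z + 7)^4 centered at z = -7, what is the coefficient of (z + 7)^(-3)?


Step 1: Write the numerator in powers of (z + 7): 9z + 3 = 9(z + 7) + (9*(-7) + 3) = 9(z + 7) - 60
Step 2: Divide by (z + 7)^4: f(z) = -60(z + 7)^(-4) + 9(z + 7)^(-3)
Step 3: This finite sum is the Laurent series of f about z = -7.
Step 4: Coefficient of (z + 7)^(-3) = coefficient of (z + 7) in the re-centred numerator = 9

9


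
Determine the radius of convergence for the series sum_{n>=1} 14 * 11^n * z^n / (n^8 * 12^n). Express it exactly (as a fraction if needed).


Step 1: General term a_n = 14 * 11^n / (n^8 * 12^n)
Step 2: By the root test, |a_n|^(1/n) = 14^(1/n) * 11 / (n^(8/n) * 12) -> 11/12 as n -> infinity (since 14^(1/n) -> 1 and n^(8/n) -> 1)
Step 3: R = 1/lim|a_n|^(1/n) = 12/11

12/11


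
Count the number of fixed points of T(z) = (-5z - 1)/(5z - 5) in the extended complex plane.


Step 1: Fixed points satisfy T(z) = z
Step 2: 5z^2 + 1 = 0
Step 3: Discriminant = 0^2 - 4*5*1 = -20
Step 4: Number of fixed points = 2

2


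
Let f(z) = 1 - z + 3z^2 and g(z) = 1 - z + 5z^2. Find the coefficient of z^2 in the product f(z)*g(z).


Step 1: z^2 term in f*g comes from: (1)*(5z^2) + (-z)*(-z) + (3z^2)*(1)
Step 2: = 5 + 1 + 3
Step 3: = 9

9


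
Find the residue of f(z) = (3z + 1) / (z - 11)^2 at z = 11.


Step 1: Pole of order 2 at z = 11
Step 2: Res = lim d/dz [(z - 11)^2 * f(z)] as z -> 11
Step 3: (z - 11)^2 * f(z) = 3z + 1
Step 4: d/dz[3z + 1] = 3

3


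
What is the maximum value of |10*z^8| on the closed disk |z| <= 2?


Step 1: On |z| = 2, |f(z)| = 10 * |z|^8 = 10 * 2^8
Step 2: By maximum modulus principle, maximum is on boundary.
Step 3: Maximum = 10 * 256 = 2560

2560


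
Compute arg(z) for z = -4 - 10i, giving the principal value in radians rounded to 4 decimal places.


Step 1: z = -4 - 10i
Step 2: arg(z) = atan2(-10, -4)
Step 3: arg(z) = -1.9513

-1.9513


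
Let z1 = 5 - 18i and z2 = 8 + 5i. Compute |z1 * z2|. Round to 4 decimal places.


Step 1: |z1| = sqrt(5^2 + (-18)^2) = sqrt(349)
Step 2: |z2| = sqrt(8^2 + 5^2) = sqrt(89)
Step 3: |z1*z2| = |z1|*|z2| = sqrt(349) * sqrt(89) = sqrt(349 * 89) = sqrt(31061)
Step 4: = 176.2413

176.2413


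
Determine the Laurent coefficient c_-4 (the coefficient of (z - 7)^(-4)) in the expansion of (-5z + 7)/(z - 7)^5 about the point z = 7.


Step 1: Write the numerator in powers of (z - 7): -5z + 7 = -5(z - 7) + (-5*7 + 7) = -5(z - 7) - 28
Step 2: Divide by (z - 7)^5: f(z) = -28(z - 7)^(-5) - 5(z - 7)^(-4)
Step 3: This finite sum is the Laurent series of f about z = 7.
Step 4: Coefficient of (z - 7)^(-4) = coefficient of (z - 7) in the re-centred numerator = -5

-5


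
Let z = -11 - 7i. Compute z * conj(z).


Step 1: conj(z) = -11 + 7i
Step 2: z * conj(z) = (-11)^2 + (-7)^2
Step 3: = 121 + 49 = 170

170


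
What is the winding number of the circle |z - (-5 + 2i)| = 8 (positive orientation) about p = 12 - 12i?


Step 1: Center c = (-5, 2), radius = 8
Step 2: |p - c|^2 = 17^2 + (-14)^2 = 485
Step 3: r^2 = 64
Step 4: |p-c| > r so winding number = 0

0


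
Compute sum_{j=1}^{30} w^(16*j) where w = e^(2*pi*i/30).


Step 1: The sum sum_{j=1}^{n} w^(k*j) equals n if n | k, else 0.
Step 2: Here n = 30, k = 16
Step 3: Does n divide k? 30 | 16 -> False
Step 4: Sum = 0

0


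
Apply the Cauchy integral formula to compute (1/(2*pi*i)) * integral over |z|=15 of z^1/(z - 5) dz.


Step 1: f(z) = z^1, a = 5 is inside |z| = 15
Step 2: By Cauchy integral formula: (1/(2pi*i)) * integral = f(a)
Step 3: f(5) = 5^1 = 5

5


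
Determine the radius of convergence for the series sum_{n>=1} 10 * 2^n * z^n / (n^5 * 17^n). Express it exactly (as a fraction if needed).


Step 1: General term a_n = 10 * 2^n / (n^5 * 17^n)
Step 2: By the root test, |a_n|^(1/n) = 10^(1/n) * 2 / (n^(5/n) * 17) -> 2/17 as n -> infinity (since 10^(1/n) -> 1 and n^(5/n) -> 1)
Step 3: R = 1/lim|a_n|^(1/n) = 17/2

17/2


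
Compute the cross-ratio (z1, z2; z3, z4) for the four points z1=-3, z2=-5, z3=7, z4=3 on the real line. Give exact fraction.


Step 1: (z1-z3)(z2-z4) = (-10) * (-8) = 80
Step 2: (z1-z4)(z2-z3) = (-6) * (-12) = 72
Step 3: Cross-ratio = 80/72 = 10/9

10/9


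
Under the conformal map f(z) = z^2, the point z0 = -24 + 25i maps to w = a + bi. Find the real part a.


Step 1: z0 = -24 + 25i
Step 2: z0^2 = (-24)^2 - 25^2 - 1200i
Step 3: real part = 576 - 625 = -49

-49


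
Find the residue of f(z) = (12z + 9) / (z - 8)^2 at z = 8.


Step 1: Pole of order 2 at z = 8
Step 2: Res = lim d/dz [(z - 8)^2 * f(z)] as z -> 8
Step 3: (z - 8)^2 * f(z) = 12z + 9
Step 4: d/dz[12z + 9] = 12

12


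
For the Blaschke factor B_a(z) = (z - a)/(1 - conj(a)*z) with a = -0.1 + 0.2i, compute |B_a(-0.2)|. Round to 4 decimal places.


Step 1: Numerator z0 - a = -0.2 - (-0.1 + 0.2i) = -0.1 - 0.2i
Step 2: Denominator 1 - conj(a)*z0 = 1 - (-0.1 - 0.2i)*(-0.2) = 0.98 - 0.04i
Step 3: |z0 - a|^2 = (-0.1)^2 + (-0.2)^2 = 0.05; |1 - conj(a)*z0|^2 = 0.98^2 + (-0.04)^2 = 0.962
Step 4: |B_a(-0.2)| = sqrt(0.05 / 0.962) = sqrt(0.051975)
Step 5: = 0.228

0.228


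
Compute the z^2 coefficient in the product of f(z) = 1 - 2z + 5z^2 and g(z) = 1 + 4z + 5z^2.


Step 1: z^2 term in f*g comes from: (1)*(5z^2) + (-2z)*(4z) + (5z^2)*(1)
Step 2: = 5 - 8 + 5
Step 3: = 2

2


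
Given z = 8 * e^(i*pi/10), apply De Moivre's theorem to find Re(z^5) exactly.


Step 1: By De Moivre's theorem, z^5 = 8^5 * e^(i*5*pi/10) = 32768 * (cos(pi/2) + i*sin(pi/2))
Step 2: |z|^5 = 8^5 = 32768
Step 3: The angle pi/2 already lies in [0, 2*pi)
Step 4: cos(pi/2) = 0
Step 5: Re(z^5) = 32768 * 0 = 0

0


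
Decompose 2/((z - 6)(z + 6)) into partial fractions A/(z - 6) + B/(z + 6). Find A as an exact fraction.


Step 1: Multiply both sides by (z - 6) and set z = 6
Step 2: A = 2 / (6 + 6)
Step 3: A = 2 / 12
Step 4: A = 1/6

1/6


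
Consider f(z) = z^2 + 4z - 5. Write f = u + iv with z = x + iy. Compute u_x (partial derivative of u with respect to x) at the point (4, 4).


Step 1: f(z) = (x+iy)^2 + 4(x+iy) - 5
Step 2: u = (x^2 - y^2) + 4x - 5
Step 3: u_x = 2x + 4
Step 4: At (4, 4): u_x = 8 + 4 = 12

12


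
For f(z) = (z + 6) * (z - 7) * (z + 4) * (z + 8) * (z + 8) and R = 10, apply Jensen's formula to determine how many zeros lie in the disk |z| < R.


Jensen's formula: (1/2pi)*integral log|f(Re^it)|dt = log|f(0)| + sum_{|a_k|<R} log(R/|a_k|)
Step 1: f(0) = 6 * (-7) * 4 * 8 * 8 = -10752
Step 2: log|f(0)| = log|-6| + log|7| + log|-4| + log|-8| + log|-8| = 9.2828
Step 3: Zeros inside |z| < 10: -6, 7, -4, -8, -8
Step 4: Jensen sum = log(10/6) + log(10/7) + log(10/4) + log(10/8) + log(10/8) = 2.2301
Step 5: n(R) = number of terms in the Jensen sum = count of zeros inside |z| < 10 = 5

5


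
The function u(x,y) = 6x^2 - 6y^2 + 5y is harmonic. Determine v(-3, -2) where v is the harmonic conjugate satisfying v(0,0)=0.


Step 1: v_x = -u_y = 12y - 5
Step 2: v_y = u_x = 12x + 0
Step 3: v = 12xy - 5x + C
Step 4: v(0,0) = 0 => C = 0
Step 5: v(-3, -2) = 87

87


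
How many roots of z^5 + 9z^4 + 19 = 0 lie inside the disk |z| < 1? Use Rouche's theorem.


Step 1: On |z| = 1 the three terms have sizes |z^5| = 1^5 = 1, |9z^4| = 9*1^4 = 9, |19| = 19
Step 2: The dominant term is g(z) = 19; let h(z) = z^5 + 9z^4 so f = g + h
Step 3: On |z| = 1: |g| = 19 and |h| <= 1 + 9 = 10
Step 4: Since 19 > 10, |h| < |g| on |z| = 1, so by Rouche f has the same number of zeros as g inside |z| < 1
Step 5: g(z) = 19 is a nonzero constant with no zeros inside |z| < 1. Answer = 0

0


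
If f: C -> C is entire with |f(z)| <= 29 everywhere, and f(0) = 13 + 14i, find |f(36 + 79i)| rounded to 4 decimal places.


Step 1: By Liouville's theorem, a bounded entire function is constant.
Step 2: f(z) = f(0) = 13 + 14i for all z.
Step 3: |f(w)| = |13 + 14i| = sqrt(169 + 196)
Step 4: = 19.105

19.105


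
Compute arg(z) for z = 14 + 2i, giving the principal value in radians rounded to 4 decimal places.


Step 1: z = 14 + 2i
Step 2: arg(z) = atan2(2, 14)
Step 3: arg(z) = 0.1419

0.1419


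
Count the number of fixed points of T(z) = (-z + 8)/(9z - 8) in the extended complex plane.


Step 1: Fixed points satisfy T(z) = z
Step 2: 9z^2 - 7z - 8 = 0
Step 3: Discriminant = (-7)^2 - 4*9*(-8) = 337
Step 4: Number of fixed points = 2

2


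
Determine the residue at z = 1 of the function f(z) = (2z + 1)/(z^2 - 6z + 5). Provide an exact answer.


Step 1: Q(z) = z^2 - 6z + 5 = (z - 1)(z - 5)
Step 2: Q'(z) = 2z - 6
Step 3: Q'(1) = -4, P(1) = 3
Step 4: Res = P(1)/Q'(1) = 3/(-4) = -3/4

-3/4


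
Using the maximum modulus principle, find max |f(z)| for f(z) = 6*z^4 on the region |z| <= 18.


Step 1: On |z| = 18, |f(z)| = 6 * |z|^4 = 6 * 18^4
Step 2: By maximum modulus principle, maximum is on boundary.
Step 3: Maximum = 6 * 104976 = 629856

629856


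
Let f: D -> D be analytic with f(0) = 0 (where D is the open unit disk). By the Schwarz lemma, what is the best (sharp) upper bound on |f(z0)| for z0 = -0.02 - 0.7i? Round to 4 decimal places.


Step 1: Schwarz lemma: if f: D -> D is analytic with f(0) = 0, then |f(z)| <= |z| for all z in D, and this is sharp (f(z) = z).
Step 2: |z0|^2 = (-0.02)^2 + (-0.7)^2 = 0.4904
Step 3: |z0| = sqrt(0.4904) = 0.700286
Step 4: Best bound = |z0| = 0.7003

0.7003


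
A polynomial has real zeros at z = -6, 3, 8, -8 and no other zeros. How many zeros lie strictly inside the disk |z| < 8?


Step 1: Check each root:
  z = -6: |-6| = 6 < 8
  z = 3: |3| = 3 < 8
  z = 8: |8| = 8 >= 8
  z = -8: |-8| = 8 >= 8
Step 2: Count = 2

2


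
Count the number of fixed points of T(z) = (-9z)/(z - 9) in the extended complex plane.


Step 1: Fixed points satisfy T(z) = z
Step 2: z^2 = 0
Step 3: Discriminant = 0^2 - 4*1*0 = 0
Step 4: Number of fixed points = 1

1


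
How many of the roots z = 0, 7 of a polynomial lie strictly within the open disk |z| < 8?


Step 1: Check each root:
  z = 0: |0| = 0 < 8
  z = 7: |7| = 7 < 8
Step 2: Count = 2

2


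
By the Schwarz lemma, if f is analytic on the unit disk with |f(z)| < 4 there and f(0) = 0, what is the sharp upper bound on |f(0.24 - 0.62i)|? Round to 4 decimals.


Step 1: g = f/4 maps D -> D with g(0) = 0, so by the Schwarz lemma |g(z)| <= |z|, i.e. |f(z)| <= 4|z|; this is sharp (f(z) = 4z).
Step 2: |z0|^2 = 0.24^2 + (-0.62)^2 = 0.442
Step 3: |z0| = sqrt(0.442) = 0.664831
Step 4: Best bound = 4 * |z0| = 4 * 0.664831 = 2.6593

2.6593


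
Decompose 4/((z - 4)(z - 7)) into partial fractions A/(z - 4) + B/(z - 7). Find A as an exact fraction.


Step 1: Multiply both sides by (z - 4) and set z = 4
Step 2: A = 4 / (4 - 7)
Step 3: A = 4 / (-3)
Step 4: A = -4/3

-4/3


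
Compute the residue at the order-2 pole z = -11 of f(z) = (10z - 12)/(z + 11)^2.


Step 1: Pole of order 2 at z = -11
Step 2: Res = lim d/dz [(z + 11)^2 * f(z)] as z -> -11
Step 3: (z + 11)^2 * f(z) = 10z - 12
Step 4: d/dz[10z - 12] = 10

10


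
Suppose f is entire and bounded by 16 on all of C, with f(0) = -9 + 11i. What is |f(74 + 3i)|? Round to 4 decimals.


Step 1: By Liouville's theorem, a bounded entire function is constant.
Step 2: f(z) = f(0) = -9 + 11i for all z.
Step 3: |f(w)| = |-9 + 11i| = sqrt(81 + 121)
Step 4: = 14.2127

14.2127


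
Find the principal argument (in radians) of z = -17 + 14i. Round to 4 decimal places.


Step 1: z = -17 + 14i
Step 2: arg(z) = atan2(14, -17)
Step 3: arg(z) = 2.4527

2.4527


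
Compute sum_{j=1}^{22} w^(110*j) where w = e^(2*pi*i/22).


Step 1: The sum sum_{j=1}^{n} w^(k*j) equals n if n | k, else 0.
Step 2: Here n = 22, k = 110
Step 3: Does n divide k? 22 | 110 -> True
Step 4: Sum = 22

22


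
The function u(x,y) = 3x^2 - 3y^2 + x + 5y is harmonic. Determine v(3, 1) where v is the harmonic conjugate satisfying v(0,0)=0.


Step 1: v_x = -u_y = 6y - 5
Step 2: v_y = u_x = 6x + 1
Step 3: v = 6xy - 5x + y + C
Step 4: v(0,0) = 0 => C = 0
Step 5: v(3, 1) = 4

4


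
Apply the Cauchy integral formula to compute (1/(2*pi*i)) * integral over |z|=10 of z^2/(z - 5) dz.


Step 1: f(z) = z^2, a = 5 is inside |z| = 10
Step 2: By Cauchy integral formula: (1/(2pi*i)) * integral = f(a)
Step 3: f(5) = 5^2 = 25

25


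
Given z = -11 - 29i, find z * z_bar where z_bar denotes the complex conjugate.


Step 1: conj(z) = -11 + 29i
Step 2: z * conj(z) = (-11)^2 + (-29)^2
Step 3: = 121 + 841 = 962

962


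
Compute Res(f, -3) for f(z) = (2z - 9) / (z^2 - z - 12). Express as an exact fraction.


Step 1: Q(z) = z^2 - z - 12 = (z + 3)(z - 4)
Step 2: Q'(z) = 2z - 1
Step 3: Q'(-3) = -7, P(-3) = -15
Step 4: Res = P(-3)/Q'(-3) = -15/(-7) = 15/7

15/7


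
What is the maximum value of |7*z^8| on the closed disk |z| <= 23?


Step 1: On |z| = 23, |f(z)| = 7 * |z|^8 = 7 * 23^8
Step 2: By maximum modulus principle, maximum is on boundary.
Step 3: Maximum = 7 * 78310985281 = 548176896967

548176896967


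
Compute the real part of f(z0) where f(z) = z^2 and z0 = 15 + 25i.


Step 1: z0 = 15 + 25i
Step 2: z0^2 = 15^2 - 25^2 + 750i
Step 3: real part = 225 - 625 = -400

-400


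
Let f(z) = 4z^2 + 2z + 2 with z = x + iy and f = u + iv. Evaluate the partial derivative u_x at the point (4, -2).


Step 1: f(z) = 4(x+iy)^2 + 2(x+iy) + 2
Step 2: u = 4(x^2 - y^2) + 2x + 2
Step 3: u_x = 8x + 2
Step 4: At (4, -2): u_x = 32 + 2 = 34

34


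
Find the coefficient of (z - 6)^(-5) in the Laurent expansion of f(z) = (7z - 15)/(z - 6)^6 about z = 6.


Step 1: Write the numerator in powers of (z - 6): 7z - 15 = 7(z - 6) + (7*6 - 15) = 7(z - 6) + 27
Step 2: Divide by (z - 6)^6: f(z) = 27(z - 6)^(-6) + 7(z - 6)^(-5)
Step 3: This finite sum is the Laurent series of f about z = 6.
Step 4: Coefficient of (z - 6)^(-5) = coefficient of (z - 6) in the re-centred numerator = 7

7


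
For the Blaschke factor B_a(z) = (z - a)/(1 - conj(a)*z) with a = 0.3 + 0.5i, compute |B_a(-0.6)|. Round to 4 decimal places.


Step 1: Numerator z0 - a = -0.6 - (0.3 + 0.5i) = -0.9 - 0.5i
Step 2: Denominator 1 - conj(a)*z0 = 1 - (0.3 - 0.5i)*(-0.6) = 1.18 - 0.3i
Step 3: |z0 - a|^2 = (-0.9)^2 + (-0.5)^2 = 1.06; |1 - conj(a)*z0|^2 = 1.18^2 + (-0.3)^2 = 1.4824
Step 4: |B_a(-0.6)| = sqrt(1.06 / 1.4824) = sqrt(0.715057)
Step 5: = 0.8456

0.8456


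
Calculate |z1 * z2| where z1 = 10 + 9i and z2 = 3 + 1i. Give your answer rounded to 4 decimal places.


Step 1: |z1| = sqrt(10^2 + 9^2) = sqrt(181)
Step 2: |z2| = sqrt(3^2 + 1^2) = sqrt(10)
Step 3: |z1*z2| = |z1|*|z2| = sqrt(181) * sqrt(10) = sqrt(181 * 10) = sqrt(1810)
Step 4: = 42.5441

42.5441


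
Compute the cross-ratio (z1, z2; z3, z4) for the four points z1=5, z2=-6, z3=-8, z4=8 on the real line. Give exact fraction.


Step 1: (z1-z3)(z2-z4) = 13 * (-14) = -182
Step 2: (z1-z4)(z2-z3) = (-3) * 2 = -6
Step 3: Cross-ratio = 182/6 = 91/3

91/3


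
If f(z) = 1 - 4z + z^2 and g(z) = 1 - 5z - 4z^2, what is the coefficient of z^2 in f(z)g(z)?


Step 1: z^2 term in f*g comes from: (1)*(-4z^2) + (-4z)*(-5z) + (z^2)*(1)
Step 2: = -4 + 20 + 1
Step 3: = 17

17


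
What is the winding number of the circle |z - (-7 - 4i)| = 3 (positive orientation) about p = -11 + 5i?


Step 1: Center c = (-7, -4), radius = 3
Step 2: |p - c|^2 = (-4)^2 + 9^2 = 97
Step 3: r^2 = 9
Step 4: |p-c| > r so winding number = 0

0


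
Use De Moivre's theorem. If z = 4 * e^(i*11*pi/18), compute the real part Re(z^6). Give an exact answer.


Step 1: By De Moivre's theorem, z^6 = 4^6 * e^(i*6*11*pi/18) = 4096 * (cos(11*pi/3) + i*sin(11*pi/3))
Step 2: |z|^6 = 4^6 = 4096
Step 3: Reduce the angle mod 2*pi: 11*pi/3 - 2*pi = 5*pi/3
Step 4: cos(5*pi/3) = 1/2
Step 5: Re(z^6) = 4096 * 1/2 = 2048

2048


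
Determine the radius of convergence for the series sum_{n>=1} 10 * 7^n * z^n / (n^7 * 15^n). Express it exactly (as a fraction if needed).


Step 1: General term a_n = 10 * 7^n / (n^7 * 15^n)
Step 2: By the root test, |a_n|^(1/n) = 10^(1/n) * 7 / (n^(7/n) * 15) -> 7/15 as n -> infinity (since 10^(1/n) -> 1 and n^(7/n) -> 1)
Step 3: R = 1/lim|a_n|^(1/n) = 15/7

15/7


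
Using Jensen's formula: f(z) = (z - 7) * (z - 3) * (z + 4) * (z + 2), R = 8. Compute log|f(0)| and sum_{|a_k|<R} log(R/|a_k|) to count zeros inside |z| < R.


Jensen's formula: (1/2pi)*integral log|f(Re^it)|dt = log|f(0)| + sum_{|a_k|<R} log(R/|a_k|)
Step 1: f(0) = (-7) * (-3) * 4 * 2 = 168
Step 2: log|f(0)| = log|7| + log|3| + log|-4| + log|-2| = 5.124
Step 3: Zeros inside |z| < 8: 7, 3, -4, -2
Step 4: Jensen sum = log(8/7) + log(8/3) + log(8/4) + log(8/2) = 3.1938
Step 5: n(R) = number of terms in the Jensen sum = count of zeros inside |z| < 8 = 4

4


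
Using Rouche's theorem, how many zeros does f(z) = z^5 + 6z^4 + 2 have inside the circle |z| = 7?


Step 1: On |z| = 7 the three terms have sizes |z^5| = 7^5 = 16807, |6z^4| = 6*7^4 = 14406, |2| = 2
Step 2: The dominant term is g(z) = z^5; let h(z) = 6z^4 + 2 so f = g + h
Step 3: On |z| = 7: |g| = 16807 and |h| <= 14406 + 2 = 14408
Step 4: Since 16807 > 14408, |h| < |g| on |z| = 7, so by Rouche f has the same number of zeros as g inside |z| < 7
Step 5: g(z) = z^5 has 5 zeros (all at the origin) inside |z| < 7. Answer = 5

5


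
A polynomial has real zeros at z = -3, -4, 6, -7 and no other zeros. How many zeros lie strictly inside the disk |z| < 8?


Step 1: Check each root:
  z = -3: |-3| = 3 < 8
  z = -4: |-4| = 4 < 8
  z = 6: |6| = 6 < 8
  z = -7: |-7| = 7 < 8
Step 2: Count = 4

4


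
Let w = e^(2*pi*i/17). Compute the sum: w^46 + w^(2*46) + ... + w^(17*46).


Step 1: The sum sum_{j=1}^{n} w^(k*j) equals n if n | k, else 0.
Step 2: Here n = 17, k = 46
Step 3: Does n divide k? 17 | 46 -> False
Step 4: Sum = 0

0


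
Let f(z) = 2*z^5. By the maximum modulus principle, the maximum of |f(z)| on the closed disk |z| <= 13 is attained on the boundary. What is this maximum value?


Step 1: On |z| = 13, |f(z)| = 2 * |z|^5 = 2 * 13^5
Step 2: By maximum modulus principle, maximum is on boundary.
Step 3: Maximum = 2 * 371293 = 742586

742586


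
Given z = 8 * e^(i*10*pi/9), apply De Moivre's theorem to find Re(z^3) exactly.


Step 1: By De Moivre's theorem, z^3 = 8^3 * e^(i*3*10*pi/9) = 512 * (cos(10*pi/3) + i*sin(10*pi/3))
Step 2: |z|^3 = 8^3 = 512
Step 3: Reduce the angle mod 2*pi: 10*pi/3 - 2*pi = 4*pi/3
Step 4: cos(4*pi/3) = -1/2
Step 5: Re(z^3) = 512 * (-1/2) = -256

-256


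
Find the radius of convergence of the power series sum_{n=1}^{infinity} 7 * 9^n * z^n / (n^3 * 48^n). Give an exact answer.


Step 1: General term a_n = 7 * 9^n / (n^3 * 48^n)
Step 2: By the root test, |a_n|^(1/n) = 7^(1/n) * 9 / (n^(3/n) * 48) -> 9/48 as n -> infinity (since 7^(1/n) -> 1 and n^(3/n) -> 1)
Step 3: R = 1/lim|a_n|^(1/n) = 48/9 = 16/3

16/3


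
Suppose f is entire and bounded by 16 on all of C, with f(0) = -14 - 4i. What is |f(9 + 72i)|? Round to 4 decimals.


Step 1: By Liouville's theorem, a bounded entire function is constant.
Step 2: f(z) = f(0) = -14 - 4i for all z.
Step 3: |f(w)| = |-14 - 4i| = sqrt(196 + 16)
Step 4: = 14.5602

14.5602


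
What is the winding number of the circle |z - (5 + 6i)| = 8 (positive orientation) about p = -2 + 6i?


Step 1: Center c = (5, 6), radius = 8
Step 2: |p - c|^2 = (-7)^2 + 0^2 = 49
Step 3: r^2 = 64
Step 4: |p-c| < r so winding number = 1

1


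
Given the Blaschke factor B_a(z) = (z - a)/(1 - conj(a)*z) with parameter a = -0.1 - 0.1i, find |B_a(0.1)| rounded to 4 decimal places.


Step 1: Numerator z0 - a = 0.1 - (-0.1 - 0.1i) = 0.2 + 0.1i
Step 2: Denominator 1 - conj(a)*z0 = 1 - (-0.1 + 0.1i)*0.1 = 1.01 - 0.01i
Step 3: |z0 - a|^2 = 0.2^2 + 0.1^2 = 0.05; |1 - conj(a)*z0|^2 = 1.01^2 + (-0.01)^2 = 1.0202
Step 4: |B_a(0.1)| = sqrt(0.05 / 1.0202) = sqrt(0.04901)
Step 5: = 0.2214

0.2214


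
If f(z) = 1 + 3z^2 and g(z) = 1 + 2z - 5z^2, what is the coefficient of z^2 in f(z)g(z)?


Step 1: z^2 term in f*g comes from: (1)*(-5z^2) + (0)*(2z) + (3z^2)*(1)
Step 2: = -5 + 0 + 3
Step 3: = -2

-2


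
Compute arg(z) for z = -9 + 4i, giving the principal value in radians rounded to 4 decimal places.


Step 1: z = -9 + 4i
Step 2: arg(z) = atan2(4, -9)
Step 3: arg(z) = 2.7234

2.7234


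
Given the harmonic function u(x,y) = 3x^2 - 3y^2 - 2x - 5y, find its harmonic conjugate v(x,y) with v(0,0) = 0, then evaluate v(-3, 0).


Step 1: v_x = -u_y = 6y + 5
Step 2: v_y = u_x = 6x - 2
Step 3: v = 6xy + 5x - 2y + C
Step 4: v(0,0) = 0 => C = 0
Step 5: v(-3, 0) = -15

-15


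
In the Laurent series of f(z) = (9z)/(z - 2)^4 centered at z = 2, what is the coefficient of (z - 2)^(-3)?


Step 1: Write the numerator in powers of (z - 2): 9z = 9(z - 2) + (9*2 + 0) = 9(z - 2) + 18
Step 2: Divide by (z - 2)^4: f(z) = 18(z - 2)^(-4) + 9(z - 2)^(-3)
Step 3: This finite sum is the Laurent series of f about z = 2.
Step 4: Coefficient of (z - 2)^(-3) = coefficient of (z - 2) in the re-centred numerator = 9

9


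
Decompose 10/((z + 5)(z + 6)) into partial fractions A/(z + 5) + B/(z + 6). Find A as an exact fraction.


Step 1: Multiply both sides by (z + 5) and set z = -5
Step 2: A = 10 / (-5 + 6)
Step 3: A = 10 / 1
Step 4: A = 10

10


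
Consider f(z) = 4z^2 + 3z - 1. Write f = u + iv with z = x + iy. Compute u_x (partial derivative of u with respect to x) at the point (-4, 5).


Step 1: f(z) = 4(x+iy)^2 + 3(x+iy) - 1
Step 2: u = 4(x^2 - y^2) + 3x - 1
Step 3: u_x = 8x + 3
Step 4: At (-4, 5): u_x = -32 + 3 = -29

-29


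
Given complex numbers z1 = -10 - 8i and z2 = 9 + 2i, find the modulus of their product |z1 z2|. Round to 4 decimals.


Step 1: |z1| = sqrt((-10)^2 + (-8)^2) = sqrt(164)
Step 2: |z2| = sqrt(9^2 + 2^2) = sqrt(85)
Step 3: |z1*z2| = |z1|*|z2| = sqrt(164) * sqrt(85) = sqrt(164 * 85) = sqrt(13940)
Step 4: = 118.0678

118.0678


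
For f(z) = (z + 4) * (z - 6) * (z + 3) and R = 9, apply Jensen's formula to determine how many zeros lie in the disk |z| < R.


Jensen's formula: (1/2pi)*integral log|f(Re^it)|dt = log|f(0)| + sum_{|a_k|<R} log(R/|a_k|)
Step 1: f(0) = 4 * (-6) * 3 = -72
Step 2: log|f(0)| = log|-4| + log|6| + log|-3| = 4.2767
Step 3: Zeros inside |z| < 9: -4, 6, -3
Step 4: Jensen sum = log(9/4) + log(9/6) + log(9/3) = 2.315
Step 5: n(R) = number of terms in the Jensen sum = count of zeros inside |z| < 9 = 3

3


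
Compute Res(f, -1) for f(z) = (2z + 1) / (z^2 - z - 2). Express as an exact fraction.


Step 1: Q(z) = z^2 - z - 2 = (z + 1)(z - 2)
Step 2: Q'(z) = 2z - 1
Step 3: Q'(-1) = -3, P(-1) = -1
Step 4: Res = P(-1)/Q'(-1) = -1/(-3) = 1/3

1/3


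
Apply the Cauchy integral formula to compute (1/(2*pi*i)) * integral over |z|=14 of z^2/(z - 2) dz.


Step 1: f(z) = z^2, a = 2 is inside |z| = 14
Step 2: By Cauchy integral formula: (1/(2pi*i)) * integral = f(a)
Step 3: f(2) = 2^2 = 4

4


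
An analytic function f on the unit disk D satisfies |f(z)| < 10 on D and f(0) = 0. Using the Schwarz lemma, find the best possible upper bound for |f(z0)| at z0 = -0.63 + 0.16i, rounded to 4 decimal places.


Step 1: g = f/10 maps D -> D with g(0) = 0, so by the Schwarz lemma |g(z)| <= |z|, i.e. |f(z)| <= 10|z|; this is sharp (f(z) = 10z).
Step 2: |z0|^2 = (-0.63)^2 + 0.16^2 = 0.4225
Step 3: |z0| = sqrt(0.4225) = 0.65
Step 4: Best bound = 10 * |z0| = 10 * 0.65 = 6.5

6.5


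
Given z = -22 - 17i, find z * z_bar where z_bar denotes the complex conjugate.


Step 1: conj(z) = -22 + 17i
Step 2: z * conj(z) = (-22)^2 + (-17)^2
Step 3: = 484 + 289 = 773

773


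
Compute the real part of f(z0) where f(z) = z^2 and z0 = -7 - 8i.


Step 1: z0 = -7 - 8i
Step 2: z0^2 = (-7)^2 - (-8)^2 + 112i
Step 3: real part = 49 - 64 = -15

-15


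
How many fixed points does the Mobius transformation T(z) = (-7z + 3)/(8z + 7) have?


Step 1: Fixed points satisfy T(z) = z
Step 2: 8z^2 + 14z - 3 = 0
Step 3: Discriminant = 14^2 - 4*8*(-3) = 292
Step 4: Number of fixed points = 2

2


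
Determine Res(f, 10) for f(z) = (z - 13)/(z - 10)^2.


Step 1: Pole of order 2 at z = 10
Step 2: Res = lim d/dz [(z - 10)^2 * f(z)] as z -> 10
Step 3: (z - 10)^2 * f(z) = z - 13
Step 4: d/dz[z - 13] = 1

1


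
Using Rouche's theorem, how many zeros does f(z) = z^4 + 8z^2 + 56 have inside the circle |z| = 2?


Step 1: On |z| = 2 the three terms have sizes |z^4| = 2^4 = 16, |8z^2| = 8*2^2 = 32, |56| = 56
Step 2: The dominant term is g(z) = 56; let h(z) = z^4 + 8z^2 so f = g + h
Step 3: On |z| = 2: |g| = 56 and |h| <= 16 + 32 = 48
Step 4: Since 56 > 48, |h| < |g| on |z| = 2, so by Rouche f has the same number of zeros as g inside |z| < 2
Step 5: g(z) = 56 is a nonzero constant with no zeros inside |z| < 2. Answer = 0

0


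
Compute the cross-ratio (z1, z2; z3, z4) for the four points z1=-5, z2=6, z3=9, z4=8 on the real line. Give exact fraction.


Step 1: (z1-z3)(z2-z4) = (-14) * (-2) = 28
Step 2: (z1-z4)(z2-z3) = (-13) * (-3) = 39
Step 3: Cross-ratio = 28/39 = 28/39

28/39


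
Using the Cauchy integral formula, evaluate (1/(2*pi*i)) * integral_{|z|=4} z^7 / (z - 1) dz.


Step 1: f(z) = z^7, a = 1 is inside |z| = 4
Step 2: By Cauchy integral formula: (1/(2pi*i)) * integral = f(a)
Step 3: f(1) = 1^7 = 1

1


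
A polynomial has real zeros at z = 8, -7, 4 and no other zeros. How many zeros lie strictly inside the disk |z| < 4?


Step 1: Check each root:
  z = 8: |8| = 8 >= 4
  z = -7: |-7| = 7 >= 4
  z = 4: |4| = 4 >= 4
Step 2: Count = 0

0


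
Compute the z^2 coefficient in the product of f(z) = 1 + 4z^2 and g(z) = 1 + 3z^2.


Step 1: z^2 term in f*g comes from: (1)*(3z^2) + (0)*(0) + (4z^2)*(1)
Step 2: = 3 + 0 + 4
Step 3: = 7

7


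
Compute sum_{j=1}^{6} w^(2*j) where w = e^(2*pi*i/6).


Step 1: The sum sum_{j=1}^{n} w^(k*j) equals n if n | k, else 0.
Step 2: Here n = 6, k = 2
Step 3: Does n divide k? 6 | 2 -> False
Step 4: Sum = 0

0


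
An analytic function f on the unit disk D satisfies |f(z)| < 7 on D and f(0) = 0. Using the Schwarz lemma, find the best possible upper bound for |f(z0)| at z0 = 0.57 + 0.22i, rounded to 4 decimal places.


Step 1: g = f/7 maps D -> D with g(0) = 0, so by the Schwarz lemma |g(z)| <= |z|, i.e. |f(z)| <= 7|z|; this is sharp (f(z) = 7z).
Step 2: |z0|^2 = 0.57^2 + 0.22^2 = 0.3733
Step 3: |z0| = sqrt(0.3733) = 0.610983
Step 4: Best bound = 7 * |z0| = 7 * 0.610983 = 4.2769

4.2769


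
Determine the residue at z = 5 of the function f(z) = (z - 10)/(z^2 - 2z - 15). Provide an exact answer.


Step 1: Q(z) = z^2 - 2z - 15 = (z - 5)(z + 3)
Step 2: Q'(z) = 2z - 2
Step 3: Q'(5) = 8, P(5) = -5
Step 4: Res = P(5)/Q'(5) = -5/8 = -5/8

-5/8


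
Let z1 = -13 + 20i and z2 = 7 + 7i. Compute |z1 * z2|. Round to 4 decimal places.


Step 1: |z1| = sqrt((-13)^2 + 20^2) = sqrt(569)
Step 2: |z2| = sqrt(7^2 + 7^2) = sqrt(98)
Step 3: |z1*z2| = |z1|*|z2| = sqrt(569) * sqrt(98) = sqrt(569 * 98) = sqrt(55762)
Step 4: = 236.1398

236.1398


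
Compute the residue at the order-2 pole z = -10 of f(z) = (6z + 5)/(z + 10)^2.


Step 1: Pole of order 2 at z = -10
Step 2: Res = lim d/dz [(z + 10)^2 * f(z)] as z -> -10
Step 3: (z + 10)^2 * f(z) = 6z + 5
Step 4: d/dz[6z + 5] = 6

6


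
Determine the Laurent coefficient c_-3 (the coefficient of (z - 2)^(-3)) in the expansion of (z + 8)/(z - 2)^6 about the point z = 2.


Step 1: Write the numerator in powers of (z - 2): z + 8 = (z - 2) + (1*2 + 8) = (z - 2) + 10
Step 2: Divide by (z - 2)^6: f(z) = 10(z - 2)^(-6) + (z - 2)^(-5)
Step 3: This finite sum is the Laurent series of f about z = 2.
Step 4: Only the powers -6 and -5 appear, so the coefficient of (z - 2)^(-3) = 0

0


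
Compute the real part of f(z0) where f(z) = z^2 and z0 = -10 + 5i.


Step 1: z0 = -10 + 5i
Step 2: z0^2 = (-10)^2 - 5^2 - 100i
Step 3: real part = 100 - 25 = 75

75


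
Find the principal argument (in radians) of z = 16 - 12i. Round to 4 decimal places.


Step 1: z = 16 - 12i
Step 2: arg(z) = atan2(-12, 16)
Step 3: arg(z) = -0.6435

-0.6435


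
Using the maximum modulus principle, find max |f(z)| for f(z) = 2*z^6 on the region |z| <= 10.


Step 1: On |z| = 10, |f(z)| = 2 * |z|^6 = 2 * 10^6
Step 2: By maximum modulus principle, maximum is on boundary.
Step 3: Maximum = 2 * 1000000 = 2000000

2000000


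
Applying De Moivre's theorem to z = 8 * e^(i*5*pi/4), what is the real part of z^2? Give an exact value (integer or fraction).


Step 1: By De Moivre's theorem, z^2 = 8^2 * e^(i*2*5*pi/4) = 64 * (cos(5*pi/2) + i*sin(5*pi/2))
Step 2: |z|^2 = 8^2 = 64
Step 3: Reduce the angle mod 2*pi: 5*pi/2 - 2*pi = pi/2
Step 4: cos(pi/2) = 0
Step 5: Re(z^2) = 64 * 0 = 0

0


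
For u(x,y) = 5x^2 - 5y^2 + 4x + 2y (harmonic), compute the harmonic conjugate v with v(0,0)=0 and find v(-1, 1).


Step 1: v_x = -u_y = 10y - 2
Step 2: v_y = u_x = 10x + 4
Step 3: v = 10xy - 2x + 4y + C
Step 4: v(0,0) = 0 => C = 0
Step 5: v(-1, 1) = -4

-4


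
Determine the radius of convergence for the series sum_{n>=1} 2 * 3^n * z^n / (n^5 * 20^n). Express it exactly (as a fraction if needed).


Step 1: General term a_n = 2 * 3^n / (n^5 * 20^n)
Step 2: By the root test, |a_n|^(1/n) = 2^(1/n) * 3 / (n^(5/n) * 20) -> 3/20 as n -> infinity (since 2^(1/n) -> 1 and n^(5/n) -> 1)
Step 3: R = 1/lim|a_n|^(1/n) = 20/3

20/3


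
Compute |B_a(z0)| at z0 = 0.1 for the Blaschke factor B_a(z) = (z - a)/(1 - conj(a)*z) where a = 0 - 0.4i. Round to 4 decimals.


Step 1: Numerator z0 - a = 0.1 - (0 - 0.4i) = 0.1 + 0.4i
Step 2: Denominator 1 - conj(a)*z0 = 1 - (0 + 0.4i)*0.1 = 1 - 0.04i
Step 3: |z0 - a|^2 = 0.1^2 + 0.4^2 = 0.17; |1 - conj(a)*z0|^2 = 1^2 + (-0.04)^2 = 1.0016
Step 4: |B_a(0.1)| = sqrt(0.17 / 1.0016) = sqrt(0.169728)
Step 5: = 0.412

0.412


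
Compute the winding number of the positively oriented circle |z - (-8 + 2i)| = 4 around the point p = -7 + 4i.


Step 1: Center c = (-8, 2), radius = 4
Step 2: |p - c|^2 = 1^2 + 2^2 = 5
Step 3: r^2 = 16
Step 4: |p-c| < r so winding number = 1

1


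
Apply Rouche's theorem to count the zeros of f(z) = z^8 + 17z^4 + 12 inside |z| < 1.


Step 1: On |z| = 1 the three terms have sizes |z^8| = 1^8 = 1, |17z^4| = 17*1^4 = 17, |12| = 12
Step 2: The dominant term is g(z) = 17z^4; let h(z) = z^8 + 12 so f = g + h
Step 3: On |z| = 1: |g| = 17 and |h| <= 1 + 12 = 13
Step 4: Since 17 > 13, |h| < |g| on |z| = 1, so by Rouche f has the same number of zeros as g inside |z| < 1
Step 5: g(z) = 17z^4 has 4 zeros (at the origin, multiplicity 4) inside |z| < 1. Answer = 4

4


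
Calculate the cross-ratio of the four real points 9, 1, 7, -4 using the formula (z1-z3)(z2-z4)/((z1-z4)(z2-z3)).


Step 1: (z1-z3)(z2-z4) = 2 * 5 = 10
Step 2: (z1-z4)(z2-z3) = 13 * (-6) = -78
Step 3: Cross-ratio = -10/78 = -5/39

-5/39


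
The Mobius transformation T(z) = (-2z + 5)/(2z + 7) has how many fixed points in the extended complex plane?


Step 1: Fixed points satisfy T(z) = z
Step 2: 2z^2 + 9z - 5 = 0
Step 3: Discriminant = 9^2 - 4*2*(-5) = 121
Step 4: Number of fixed points = 2

2


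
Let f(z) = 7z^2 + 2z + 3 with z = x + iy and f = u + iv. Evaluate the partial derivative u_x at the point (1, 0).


Step 1: f(z) = 7(x+iy)^2 + 2(x+iy) + 3
Step 2: u = 7(x^2 - y^2) + 2x + 3
Step 3: u_x = 14x + 2
Step 4: At (1, 0): u_x = 14 + 2 = 16

16


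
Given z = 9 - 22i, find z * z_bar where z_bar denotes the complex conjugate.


Step 1: conj(z) = 9 + 22i
Step 2: z * conj(z) = 9^2 + (-22)^2
Step 3: = 81 + 484 = 565

565


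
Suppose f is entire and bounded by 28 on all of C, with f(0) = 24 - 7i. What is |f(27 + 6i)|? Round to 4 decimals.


Step 1: By Liouville's theorem, a bounded entire function is constant.
Step 2: f(z) = f(0) = 24 - 7i for all z.
Step 3: |f(w)| = |24 - 7i| = sqrt(576 + 49)
Step 4: = 25.0

25.0


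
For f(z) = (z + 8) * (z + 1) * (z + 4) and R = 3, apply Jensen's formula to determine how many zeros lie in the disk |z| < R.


Jensen's formula: (1/2pi)*integral log|f(Re^it)|dt = log|f(0)| + sum_{|a_k|<R} log(R/|a_k|)
Step 1: f(0) = 8 * 1 * 4 = 32
Step 2: log|f(0)| = log|-8| + log|-1| + log|-4| = 3.4657
Step 3: Zeros inside |z| < 3: -1
Step 4: Jensen sum = log(3/1) = 1.0986
Step 5: n(R) = number of terms in the Jensen sum = count of zeros inside |z| < 3 = 1

1


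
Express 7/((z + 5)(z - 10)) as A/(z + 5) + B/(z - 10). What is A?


Step 1: Multiply both sides by (z + 5) and set z = -5
Step 2: A = 7 / (-5 - 10)
Step 3: A = 7 / (-15)
Step 4: A = -7/15

-7/15


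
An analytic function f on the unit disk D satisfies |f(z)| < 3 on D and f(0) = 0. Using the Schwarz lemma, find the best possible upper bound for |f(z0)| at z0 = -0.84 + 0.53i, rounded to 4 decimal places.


Step 1: g = f/3 maps D -> D with g(0) = 0, so by the Schwarz lemma |g(z)| <= |z|, i.e. |f(z)| <= 3|z|; this is sharp (f(z) = 3z).
Step 2: |z0|^2 = (-0.84)^2 + 0.53^2 = 0.9865
Step 3: |z0| = sqrt(0.9865) = 0.993227
Step 4: Best bound = 3 * |z0| = 3 * 0.993227 = 2.9797

2.9797


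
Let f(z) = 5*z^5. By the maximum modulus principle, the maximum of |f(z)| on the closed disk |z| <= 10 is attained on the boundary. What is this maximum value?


Step 1: On |z| = 10, |f(z)| = 5 * |z|^5 = 5 * 10^5
Step 2: By maximum modulus principle, maximum is on boundary.
Step 3: Maximum = 5 * 100000 = 500000

500000


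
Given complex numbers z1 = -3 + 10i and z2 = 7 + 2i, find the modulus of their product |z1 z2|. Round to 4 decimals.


Step 1: |z1| = sqrt((-3)^2 + 10^2) = sqrt(109)
Step 2: |z2| = sqrt(7^2 + 2^2) = sqrt(53)
Step 3: |z1*z2| = |z1|*|z2| = sqrt(109) * sqrt(53) = sqrt(109 * 53) = sqrt(5777)
Step 4: = 76.0066

76.0066


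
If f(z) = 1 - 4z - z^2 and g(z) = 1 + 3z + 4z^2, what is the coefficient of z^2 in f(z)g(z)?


Step 1: z^2 term in f*g comes from: (1)*(4z^2) + (-4z)*(3z) + (-z^2)*(1)
Step 2: = 4 - 12 - 1
Step 3: = -9

-9


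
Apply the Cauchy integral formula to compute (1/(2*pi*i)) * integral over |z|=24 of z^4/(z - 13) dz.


Step 1: f(z) = z^4, a = 13 is inside |z| = 24
Step 2: By Cauchy integral formula: (1/(2pi*i)) * integral = f(a)
Step 3: f(13) = 13^4 = 28561

28561


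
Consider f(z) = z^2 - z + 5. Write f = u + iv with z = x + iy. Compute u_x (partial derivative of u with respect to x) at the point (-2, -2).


Step 1: f(z) = (x+iy)^2 - (x+iy) + 5
Step 2: u = (x^2 - y^2) - x + 5
Step 3: u_x = 2x - 1
Step 4: At (-2, -2): u_x = -4 - 1 = -5

-5


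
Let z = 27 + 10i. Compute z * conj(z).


Step 1: conj(z) = 27 - 10i
Step 2: z * conj(z) = 27^2 + 10^2
Step 3: = 729 + 100 = 829

829


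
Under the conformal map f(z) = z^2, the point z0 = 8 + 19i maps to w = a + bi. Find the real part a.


Step 1: z0 = 8 + 19i
Step 2: z0^2 = 8^2 - 19^2 + 304i
Step 3: real part = 64 - 361 = -297

-297
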